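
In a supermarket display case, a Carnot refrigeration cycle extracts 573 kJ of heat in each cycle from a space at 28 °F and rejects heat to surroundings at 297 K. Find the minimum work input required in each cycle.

W_in ≈ 55.14 kJ

T_C = 28 °F → (28 − 32) × 5/9 = -2.22 °C = 270.93 K.
COP_R = T_C/(T_H − T_C) = 270.93/26.07 = 10.3914.
W = Q_C/COP_R = 573/10.3914 = 55.14 kJ.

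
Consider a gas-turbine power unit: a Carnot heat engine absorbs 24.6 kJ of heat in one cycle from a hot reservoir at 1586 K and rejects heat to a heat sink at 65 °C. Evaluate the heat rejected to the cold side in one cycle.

T_C = 65 °C → 65 + 273.15 = 338.15 K.
For a reversible engine, η = 1 − T_C/T_H = 1 − 338.15/1586.00 = 0.7868.
For a reversible cycle Q_C/Q_H = T_C/T_H, so Q_C = 24.6 × 338.15/1586.00 = 5.24 kJ.

Q_C ≈ 5.24 kJ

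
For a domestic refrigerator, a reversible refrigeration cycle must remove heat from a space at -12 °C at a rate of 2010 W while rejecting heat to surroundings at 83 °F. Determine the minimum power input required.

T_H = 83 °F → (83 − 32) × 5/9 = 28.33 °C = 301.48 K.
T_C = -12 °C → -12 + 273.15 = 261.15 K.
The reversible coefficient of performance is COP_R = T_C/(T_H − T_C) = 261.15/40.33 = 6.4748.
W = Q_C/COP_R = 2010/6.4748 = 310 W.

Ẇ_in ≈ 310 W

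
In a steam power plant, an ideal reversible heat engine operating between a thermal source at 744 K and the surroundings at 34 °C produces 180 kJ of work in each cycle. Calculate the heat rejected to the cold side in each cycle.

T_C = 34 °C → 34 + 273.15 = 307.15 K.
η_rev = 1 − T_C/T_H = 1 − 307.15/744.00 = 0.5872.
Since Q_C/Q_H = T_C/T_H and Q_H = W/η, Q_C = W·T_C/(T_H − T_C) = 180 × 307.15/436.85 = 127 kJ.

Q_C ≈ 127 kJ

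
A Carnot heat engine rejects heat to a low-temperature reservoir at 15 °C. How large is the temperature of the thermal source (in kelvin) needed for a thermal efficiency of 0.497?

T_C = 15 °C → 15 + 273.15 = 288.15 K.
From η = 1 − T_C/T_H, solving for T_H gives T_H = T_C/(1 − η) = 288.15/(1 − 0.497) = 573 K.

T_H ≈ 573 K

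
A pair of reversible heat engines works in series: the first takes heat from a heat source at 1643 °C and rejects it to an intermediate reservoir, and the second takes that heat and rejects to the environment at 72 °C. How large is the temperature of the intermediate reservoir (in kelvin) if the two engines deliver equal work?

T_m ≈ 1130 K

T_H = 1643 °C → 1643 + 273.15 = 1916.15 K.
T_C = 72 °C → 72 + 273.15 = 345.15 K.
For reversible stages Q_m = Q_H·(T_m/T_H). Setting W₁ = Q_H(1 − T_m/T_H) equal to W₂ = Q_m(1 − T_C/T_m) = Q_H·(T_m − T_C)/T_H gives T_H − T_m = T_m − T_C, so T_m = (T_H + T_C)/2 = (1916.15 + 345.15)/2 = 1130 K.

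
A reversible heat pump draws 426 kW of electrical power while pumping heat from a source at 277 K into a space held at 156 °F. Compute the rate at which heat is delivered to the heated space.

Q̇_H ≈ 2240 kW

T_H = 156 °F → (156 − 32) × 5/9 = 68.89 °C = 342.04 K.
The Carnot heat-pump COP is COP_HP = T_H/(T_H − T_C) = 342.04/65.04 = 5.2590.
Q_H = COP_HP · W = 5.2590 × 426 = 2240 kW.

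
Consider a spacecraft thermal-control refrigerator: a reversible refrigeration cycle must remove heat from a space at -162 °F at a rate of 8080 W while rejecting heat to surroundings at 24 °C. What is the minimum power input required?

Ẇ_in ≈ 6439 W

T_H = 24 °C → 24 + 273.15 = 297.15 K.
T_C = -162 °F → (-162 − 32) × 5/9 = -107.78 °C = 165.37 K.
Carnot COP: COP_R = T_C/(T_H − T_C) = 165.37/131.78 = 1.2549.
W = Q_C/COP_R = 8080/1.2549 = 6439 W.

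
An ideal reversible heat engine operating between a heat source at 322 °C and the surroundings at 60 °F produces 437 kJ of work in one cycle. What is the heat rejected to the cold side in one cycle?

T_H = 322 °C → 322 + 273.15 = 595.15 K.
T_C = 60 °F → (60 − 32) × 5/9 = 15.56 °C = 288.71 K.
Carnot efficiency: η = 1 − T_C/T_H = 1 − 288.71/595.15 = 0.5149.
Since Q_C/Q_H = T_C/T_H and Q_H = W/η, Q_C = W·T_C/(T_H − T_C) = 437 × 288.71/306.44 = 412 kJ.

Q_C ≈ 412 kJ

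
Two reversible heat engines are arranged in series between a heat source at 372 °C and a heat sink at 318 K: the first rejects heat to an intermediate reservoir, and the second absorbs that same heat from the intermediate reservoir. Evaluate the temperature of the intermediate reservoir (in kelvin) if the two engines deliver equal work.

T_m ≈ 482 K

T_H = 372 °C → 372 + 273.15 = 645.15 K.
For reversible stages Q_m = Q_H·(T_m/T_H). Setting W₁ = Q_H(1 − T_m/T_H) equal to W₂ = Q_m(1 − T_C/T_m) = Q_H·(T_m − T_C)/T_H gives T_H − T_m = T_m − T_C, so T_m = (T_H + T_C)/2 = (645.15 + 318.00)/2 = 482 K.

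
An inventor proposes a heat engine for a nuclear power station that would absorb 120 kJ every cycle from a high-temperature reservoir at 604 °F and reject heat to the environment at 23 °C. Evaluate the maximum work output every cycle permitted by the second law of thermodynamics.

W_max ≈ 59.9 kJ

T_H = 604 °F → (604 − 32) × 5/9 = 317.78 °C = 590.93 K.
T_C = 23 °C → 23 + 273.15 = 296.15 K.
By the Carnot theorem, η_max = 1 − T_C/T_H = 1 − 296.15/590.93 = 0.4988.
W_max = η_max · Q_H = 0.4988 × 120 = 59.9 kJ.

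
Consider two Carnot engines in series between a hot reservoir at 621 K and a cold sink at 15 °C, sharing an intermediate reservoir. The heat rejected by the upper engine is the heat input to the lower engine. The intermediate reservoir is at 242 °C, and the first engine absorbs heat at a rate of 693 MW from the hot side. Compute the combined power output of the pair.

Ẇ_total ≈ 371.4 MW

T_C = 15 °C → 15 + 273.15 = 288.15 K.
Two reversible stages in series are equivalent to a single Carnot engine between T_H and T_C, so η_total = 1 − T_C/T_H = 1 − 288.15/621.00 = 0.5360.
W_total = η_total · Q_H = 0.5360 × 693 = 371.4 MW.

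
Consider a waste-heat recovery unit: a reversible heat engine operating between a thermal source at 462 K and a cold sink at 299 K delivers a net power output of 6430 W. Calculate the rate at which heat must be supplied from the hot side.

For a reversible engine, η = 1 − T_C/T_H = 1 − 299.00/462.00 = 0.3528.
Q_H = W/η = 6430/0.3528 = 18200 W.

Q̇_H ≈ 18200 W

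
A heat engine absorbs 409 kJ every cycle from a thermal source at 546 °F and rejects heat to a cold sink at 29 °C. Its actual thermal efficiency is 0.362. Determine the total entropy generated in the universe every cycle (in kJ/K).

T_H = 546 °F → (546 − 32) × 5/9 = 285.56 °C = 558.71 K.
T_C = 29 °C → 29 + 273.15 = 302.15 K.
W = η·Q_H = 0.362 × 409 = 148.1 kJ, so Q_C = Q_H − W = 260.9 kJ.
The hot reservoir loses entropy Q_H/T_H = 409/558.71 = 0.7320 kJ/K; the cold reservoir gains Q_C/T_C = 260.9/302.15 = 0.8636 kJ/K.
ΔS_univ = −Q_H/T_H + Q_C/T_C = 0.132 kJ/K (> 0, since η = 0.362 < η_Carnot = 0.459).

ΔS_univ ≈ 0.132 kJ/K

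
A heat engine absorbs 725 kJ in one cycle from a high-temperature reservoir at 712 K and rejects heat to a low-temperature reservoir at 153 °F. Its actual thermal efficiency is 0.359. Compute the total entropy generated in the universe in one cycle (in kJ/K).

ΔS_univ ≈ 0.347 kJ/K

T_C = 153 °F → (153 − 32) × 5/9 = 67.22 °C = 340.37 K.
W = η·Q_H = 0.359 × 725 = 260.3 kJ, so Q_C = Q_H − W = 464.7 kJ.
Reservoir entropy changes: ΔS_H = −Q_H/T_H = −725/712.00 = -1.018 kJ/K and ΔS_C = +Q_C/T_C = 464.7/340.37 = 1.365 kJ/K.
ΔS_univ = −Q_H/T_H + Q_C/T_C = 0.347 kJ/K (> 0, since η = 0.359 < η_Carnot = 0.522).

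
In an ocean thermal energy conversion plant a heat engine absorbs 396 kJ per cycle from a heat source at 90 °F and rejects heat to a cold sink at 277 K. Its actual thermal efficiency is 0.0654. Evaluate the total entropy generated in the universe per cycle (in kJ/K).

ΔS_univ ≈ 0.03933 kJ/K

T_H = 90 °F → (90 − 32) × 5/9 = 32.22 °C = 305.37 K.
W = η·Q_H = 0.0654 × 396 = 25.90 kJ, so Q_C = Q_H − W = 370.1 kJ.
The hot reservoir loses entropy Q_H/T_H = 396/305.37 = 1.297 kJ/K; the cold reservoir gains Q_C/T_C = 370.1/277.00 = 1.336 kJ/K.
ΔS_univ = −Q_H/T_H + Q_C/T_C = 0.03933 kJ/K (> 0, since η = 0.0654 < η_Carnot = 0.093).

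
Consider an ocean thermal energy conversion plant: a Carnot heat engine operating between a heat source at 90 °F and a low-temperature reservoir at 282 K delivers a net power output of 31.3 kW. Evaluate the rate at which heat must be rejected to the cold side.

Q̇_C ≈ 378 kW

T_H = 90 °F → (90 − 32) × 5/9 = 32.22 °C = 305.37 K.
The Carnot efficiency is η = 1 − T_C/T_H = 1 − 282.00/305.37 = 0.0765.
Since Q_C/Q_H = T_C/T_H and Q_H = W/η, Q_C = W·T_C/(T_H − T_C) = 31.3 × 282.00/23.37 = 378 kW.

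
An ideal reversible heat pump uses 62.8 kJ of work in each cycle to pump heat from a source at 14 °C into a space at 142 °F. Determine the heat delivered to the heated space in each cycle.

Q_H ≈ 446 kJ

T_H = 142 °F → (142 − 32) × 5/9 = 61.11 °C = 334.26 K.
T_C = 14 °C → 14 + 273.15 = 287.15 K.
COP_HP = T_H/(T_H − T_C) = 334.26/47.11 = 7.0952.
Q_H = COP_HP · W = 7.0952 × 62.8 = 446 kJ.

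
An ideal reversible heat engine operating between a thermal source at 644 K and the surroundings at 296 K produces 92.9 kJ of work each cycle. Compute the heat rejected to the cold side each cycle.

Q_C ≈ 79.0 kJ

The Carnot efficiency is η = 1 − T_C/T_H = 1 − 296.00/644.00 = 0.5404.
Since Q_C/Q_H = T_C/T_H and Q_H = W/η, Q_C = W·T_C/(T_H − T_C) = 92.9 × 296.00/348.00 = 79.0 kJ.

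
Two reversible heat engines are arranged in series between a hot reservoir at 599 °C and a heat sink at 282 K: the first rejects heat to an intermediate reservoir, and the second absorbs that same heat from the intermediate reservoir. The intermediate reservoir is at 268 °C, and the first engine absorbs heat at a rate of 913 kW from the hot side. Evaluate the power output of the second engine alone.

T_H = 599 °C → 599 + 273.15 = 872.15 K.
T_m = 268 °C → 268 + 273.15 = 541.15 K.
Heat entering the second stage: Q_m = Q_H·(T_m/T_H) = 913 × 541.15/872.15 = 566 kW.
Second-stage efficiency η₂ = 1 − T_C/T_m = 1 − 282.00/541.15 = 0.4789, so W₂ = η₂·Q_m = 271 kW.

Ẇ₂ ≈ 271 kW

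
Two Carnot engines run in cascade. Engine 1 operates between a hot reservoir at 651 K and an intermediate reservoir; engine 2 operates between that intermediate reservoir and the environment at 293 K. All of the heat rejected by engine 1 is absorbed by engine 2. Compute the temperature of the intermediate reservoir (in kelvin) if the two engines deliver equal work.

T_m ≈ 472 K

For reversible stages Q_m = Q_H·(T_m/T_H). Setting W₁ = Q_H(1 − T_m/T_H) equal to W₂ = Q_m(1 − T_C/T_m) = Q_H·(T_m − T_C)/T_H gives T_H − T_m = T_m − T_C, so T_m = (T_H + T_C)/2 = (651.00 + 293.00)/2 = 472 K.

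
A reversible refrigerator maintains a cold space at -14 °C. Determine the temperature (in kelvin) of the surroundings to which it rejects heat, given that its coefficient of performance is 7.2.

T_C = -14 °C → -14 + 273.15 = 259.15 K.
COP_R = T_C/(T_H − T_C) ⇒ T_H = T_C·(1 + 1/COP_R) = 259.15 × (1 + 1/7.2) = 295.1 K.

T_H ≈ 295.1 K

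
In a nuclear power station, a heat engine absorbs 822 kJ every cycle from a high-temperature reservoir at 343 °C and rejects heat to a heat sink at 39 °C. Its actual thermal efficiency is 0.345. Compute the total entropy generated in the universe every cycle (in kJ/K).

ΔS_univ ≈ 0.3908 kJ/K

T_H = 343 °C → 343 + 273.15 = 616.15 K.
T_C = 39 °C → 39 + 273.15 = 312.15 K.
W = η·Q_H = 0.345 × 822 = 283.6 kJ, so Q_C = Q_H − W = 538.4 kJ.
Entropy balance on the reservoirs: −Q_H/T_H = -1.334 kJ/K, +Q_C/T_C = 1.725 kJ/K.
ΔS_univ = −Q_H/T_H + Q_C/T_C = 0.3908 kJ/K (> 0, since η = 0.345 < η_Carnot = 0.493).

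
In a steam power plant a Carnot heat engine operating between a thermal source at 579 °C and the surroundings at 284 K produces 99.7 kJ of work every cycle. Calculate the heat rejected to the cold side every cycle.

Q_C ≈ 49.8 kJ

T_H = 579 °C → 579 + 273.15 = 852.15 K.
The Carnot efficiency is η = 1 − T_C/T_H = 1 − 284.00/852.15 = 0.6667.
Since Q_C/Q_H = T_C/T_H and Q_H = W/η, Q_C = W·T_C/(T_H − T_C) = 99.7 × 284.00/568.15 = 49.8 kJ.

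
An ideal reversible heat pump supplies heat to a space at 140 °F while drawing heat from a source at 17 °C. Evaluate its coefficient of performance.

COP_HP ≈ 7.75

T_H = 140 °F → (140 − 32) × 5/9 = 60.00 °C = 333.15 K.
T_C = 17 °C → 17 + 273.15 = 290.15 K.
Reversible heating COP: COP_HP = T_H/(T_H − T_C) = 333.15/(333.15 − 290.15) = 7.75.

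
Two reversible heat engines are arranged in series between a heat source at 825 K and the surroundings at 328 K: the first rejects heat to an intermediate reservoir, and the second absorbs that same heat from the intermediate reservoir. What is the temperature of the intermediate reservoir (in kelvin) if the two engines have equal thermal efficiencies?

Equal efficiencies require 1 − T_m/T_H = 1 − T_C/T_m, i.e. T_m/T_H = T_C/T_m, so T_m = √(T_H·T_C) = √(825.00 × 328.00) = 520 K.

T_m ≈ 520 K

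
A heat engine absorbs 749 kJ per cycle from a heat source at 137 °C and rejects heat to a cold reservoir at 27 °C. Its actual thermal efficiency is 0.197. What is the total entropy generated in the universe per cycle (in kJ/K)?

T_H = 137 °C → 137 + 273.15 = 410.15 K.
T_C = 27 °C → 27 + 273.15 = 300.15 K.
W = η·Q_H = 0.197 × 749 = 147.6 kJ, so Q_C = Q_H − W = 601.4 kJ.
The hot reservoir loses entropy Q_H/T_H = 749/410.15 = 1.826 kJ/K; the cold reservoir gains Q_C/T_C = 601.4/300.15 = 2.004 kJ/K.
ΔS_univ = −Q_H/T_H + Q_C/T_C = 0.178 kJ/K (> 0, since η = 0.197 < η_Carnot = 0.268).

ΔS_univ ≈ 0.178 kJ/K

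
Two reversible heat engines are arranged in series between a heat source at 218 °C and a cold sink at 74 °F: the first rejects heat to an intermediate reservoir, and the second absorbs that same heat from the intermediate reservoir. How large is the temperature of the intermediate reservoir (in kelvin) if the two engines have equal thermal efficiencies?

T_m ≈ 382 K

T_H = 218 °C → 218 + 273.15 = 491.15 K.
T_C = 74 °F → (74 − 32) × 5/9 = 23.33 °C = 296.48 K.
Equal efficiencies require 1 − T_m/T_H = 1 − T_C/T_m, i.e. T_m/T_H = T_C/T_m, so T_m = √(T_H·T_C) = √(491.15 × 296.48) = 382 K.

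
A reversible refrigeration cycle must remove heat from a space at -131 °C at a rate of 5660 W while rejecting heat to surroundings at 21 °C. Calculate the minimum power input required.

T_H = 21 °C → 21 + 273.15 = 294.15 K.
T_C = -131 °C → -131 + 273.15 = 142.15 K.
The reversible coefficient of performance is COP_R = T_C/(T_H − T_C) = 142.15/152.00 = 0.9352.
W = Q_C/COP_R = 5660/0.9352 = 6050 W.

Ẇ_in ≈ 6050 W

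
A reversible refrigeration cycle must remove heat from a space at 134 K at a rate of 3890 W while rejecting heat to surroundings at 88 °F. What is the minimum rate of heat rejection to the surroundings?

Q̇_H ≈ 8830 W

T_H = 88 °F → (88 − 32) × 5/9 = 31.11 °C = 304.26 K.
For a reversible cycle Q_H/Q_C = T_H/T_C, so Q_H = Q_C·T_H/T_C = 3890 × 304.26/134.00 = 8830 W.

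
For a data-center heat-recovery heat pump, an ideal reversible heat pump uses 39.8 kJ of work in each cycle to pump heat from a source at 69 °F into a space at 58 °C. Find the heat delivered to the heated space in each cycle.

Q_H ≈ 352 kJ

T_H = 58 °C → 58 + 273.15 = 331.15 K.
T_C = 69 °F → (69 − 32) × 5/9 = 20.56 °C = 293.71 K.
Reversible heating COP: COP_HP = T_H/(T_H − T_C) = 331.15/37.44 = 8.8438.
Q_H = COP_HP · W = 8.8438 × 39.8 = 352 kJ.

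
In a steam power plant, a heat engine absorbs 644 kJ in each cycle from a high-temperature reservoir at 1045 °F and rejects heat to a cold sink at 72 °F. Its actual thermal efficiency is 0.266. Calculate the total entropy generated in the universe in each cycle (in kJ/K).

ΔS_univ ≈ 0.830 kJ/K

T_H = 1045 °F → (1045 − 32) × 5/9 = 562.78 °C = 835.93 K.
T_C = 72 °F → (72 − 32) × 5/9 = 22.22 °C = 295.37 K.
W = η·Q_H = 0.266 × 644 = 171.3 kJ, so Q_C = Q_H − W = 472.7 kJ.
Reservoir entropy changes: ΔS_H = −Q_H/T_H = −644/835.93 = -0.7704 kJ/K and ΔS_C = +Q_C/T_C = 472.7/295.37 = 1.600 kJ/K.
ΔS_univ = −Q_H/T_H + Q_C/T_C = 0.830 kJ/K (> 0, since η = 0.266 < η_Carnot = 0.647).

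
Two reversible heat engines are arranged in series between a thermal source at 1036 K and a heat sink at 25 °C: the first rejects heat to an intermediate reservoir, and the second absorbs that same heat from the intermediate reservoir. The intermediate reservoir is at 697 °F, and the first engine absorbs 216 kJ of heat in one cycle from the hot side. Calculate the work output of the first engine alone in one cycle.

T_C = 25 °C → 25 + 273.15 = 298.15 K.
T_m = 697 °F → (697 − 32) × 5/9 = 369.44 °C = 642.59 K.
First-stage efficiency η₁ = 1 − T_m/T_H = 1 − 642.59/1036.00 = 0.3797.
W₁ = η₁·Q_H = 0.3797 × 216 = 82.0 kJ.

W₁ ≈ 82.0 kJ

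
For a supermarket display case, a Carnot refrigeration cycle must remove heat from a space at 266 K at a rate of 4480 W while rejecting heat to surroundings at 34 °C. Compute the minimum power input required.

Ẇ_in ≈ 693.1 W

T_H = 34 °C → 34 + 273.15 = 307.15 K.
The reversible coefficient of performance is COP_R = T_C/(T_H − T_C) = 266.00/41.15 = 6.4642.
W = Q_C/COP_R = 4480/6.4642 = 693.1 W.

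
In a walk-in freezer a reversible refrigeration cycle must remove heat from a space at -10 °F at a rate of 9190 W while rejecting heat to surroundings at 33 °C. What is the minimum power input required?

T_H = 33 °C → 33 + 273.15 = 306.15 K.
T_C = -10 °F → (-10 − 32) × 5/9 = -23.33 °C = 249.82 K.
Carnot COP: COP_R = T_C/(T_H − T_C) = 249.82/56.33 = 4.4346.
W = Q_C/COP_R = 9190/4.4346 = 2070 W.

Ẇ_in ≈ 2070 W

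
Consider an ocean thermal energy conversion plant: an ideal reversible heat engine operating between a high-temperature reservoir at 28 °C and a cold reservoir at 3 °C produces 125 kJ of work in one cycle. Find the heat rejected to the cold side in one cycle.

T_H = 28 °C → 28 + 273.15 = 301.15 K.
T_C = 3 °C → 3 + 273.15 = 276.15 K.
Since the cycle is reversible, η = 1 − T_C/T_H = 1 − 276.15/301.15 = 0.0830.
Since Q_C/Q_H = T_C/T_H and Q_H = W/η, Q_C = W·T_C/(T_H − T_C) = 125 × 276.15/25.00 = 1380 kJ.

Q_C ≈ 1380 kJ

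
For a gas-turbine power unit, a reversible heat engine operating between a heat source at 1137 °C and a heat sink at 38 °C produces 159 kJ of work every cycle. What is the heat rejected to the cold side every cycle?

T_H = 1137 °C → 1137 + 273.15 = 1410.15 K.
T_C = 38 °C → 38 + 273.15 = 311.15 K.
For a reversible engine, η = 1 − T_C/T_H = 1 − 311.15/1410.15 = 0.7793.
Since Q_C/Q_H = T_C/T_H and Q_H = W/η, Q_C = W·T_C/(T_H − T_C) = 159 × 311.15/1099.00 = 45.02 kJ.

Q_C ≈ 45.02 kJ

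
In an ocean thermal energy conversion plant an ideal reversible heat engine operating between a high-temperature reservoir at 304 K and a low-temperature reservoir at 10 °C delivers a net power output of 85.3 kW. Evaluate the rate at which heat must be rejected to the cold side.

T_C = 10 °C → 10 + 273.15 = 283.15 K.
For a reversible engine, η = 1 − T_C/T_H = 1 − 283.15/304.00 = 0.0686.
Since Q_C/Q_H = T_C/T_H and Q_H = W/η, Q_C = W·T_C/(T_H − T_C) = 85.3 × 283.15/20.85 = 1160 kW.

Q̇_C ≈ 1160 kW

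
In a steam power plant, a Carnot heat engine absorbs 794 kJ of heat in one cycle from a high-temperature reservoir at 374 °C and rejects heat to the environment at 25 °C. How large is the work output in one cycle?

T_H = 374 °C → 374 + 273.15 = 647.15 K.
T_C = 25 °C → 25 + 273.15 = 298.15 K.
η_rev = 1 − T_C/T_H = 1 − 298.15/647.15 = 0.5393.
W = η·Q_H = 0.5393 × 794 = 428 kJ.

W ≈ 428 kJ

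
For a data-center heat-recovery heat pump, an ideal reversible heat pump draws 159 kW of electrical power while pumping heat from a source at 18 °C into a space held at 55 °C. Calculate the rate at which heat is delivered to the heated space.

Q̇_H ≈ 1410 kW

T_H = 55 °C → 55 + 273.15 = 328.15 K.
T_C = 18 °C → 18 + 273.15 = 291.15 K.
Reversible heating COP: COP_HP = T_H/(T_H − T_C) = 328.15/37.00 = 8.8689.
Q_H = COP_HP · W = 8.8689 × 159 = 1410 kW.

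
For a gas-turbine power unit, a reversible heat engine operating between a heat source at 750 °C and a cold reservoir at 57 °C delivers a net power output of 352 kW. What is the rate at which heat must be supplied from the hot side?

T_H = 750 °C → 750 + 273.15 = 1023.15 K.
T_C = 57 °C → 57 + 273.15 = 330.15 K.
η_rev = 1 − T_C/T_H = 1 − 330.15/1023.15 = 0.6773.
Q_H = W/η = 352/0.6773 = 519.7 kW.

Q̇_H ≈ 519.7 kW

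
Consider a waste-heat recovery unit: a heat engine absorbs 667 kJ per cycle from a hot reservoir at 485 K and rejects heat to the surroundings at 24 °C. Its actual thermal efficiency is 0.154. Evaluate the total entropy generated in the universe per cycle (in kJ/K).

ΔS_univ ≈ 0.524 kJ/K

T_C = 24 °C → 24 + 273.15 = 297.15 K.
W = η·Q_H = 0.154 × 667 = 102.7 kJ, so Q_C = Q_H − W = 564.3 kJ.
Reservoir entropy changes: ΔS_H = −Q_H/T_H = −667/485.00 = -1.375 kJ/K and ΔS_C = +Q_C/T_C = 564.3/297.15 = 1.899 kJ/K.
ΔS_univ = −Q_H/T_H + Q_C/T_C = 0.524 kJ/K (> 0, since η = 0.154 < η_Carnot = 0.387).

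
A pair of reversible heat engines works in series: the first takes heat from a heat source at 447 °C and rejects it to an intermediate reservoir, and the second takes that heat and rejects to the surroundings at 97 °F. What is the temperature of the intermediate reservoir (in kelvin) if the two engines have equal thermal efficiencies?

T_m ≈ 471.9 K

T_H = 447 °C → 447 + 273.15 = 720.15 K.
T_C = 97 °F → (97 − 32) × 5/9 = 36.11 °C = 309.26 K.
Equal efficiencies require 1 − T_m/T_H = 1 − T_C/T_m, i.e. T_m/T_H = T_C/T_m, so T_m = √(T_H·T_C) = √(720.15 × 309.26) = 471.9 K.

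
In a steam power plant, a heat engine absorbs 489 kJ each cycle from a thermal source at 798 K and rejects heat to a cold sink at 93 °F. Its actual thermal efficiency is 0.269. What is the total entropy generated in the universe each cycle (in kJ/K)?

T_C = 93 °F → (93 − 32) × 5/9 = 33.89 °C = 307.04 K.
W = η·Q_H = 0.269 × 489 = 131.5 kJ, so Q_C = Q_H − W = 357.5 kJ.
Entropy balance on the reservoirs: −Q_H/T_H = -0.6128 kJ/K, +Q_C/T_C = 1.164 kJ/K.
ΔS_univ = −Q_H/T_H + Q_C/T_C = 0.5514 kJ/K (> 0, since η = 0.269 < η_Carnot = 0.615).

ΔS_univ ≈ 0.5514 kJ/K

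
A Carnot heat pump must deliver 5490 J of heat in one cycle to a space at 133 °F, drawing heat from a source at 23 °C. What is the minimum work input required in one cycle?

W_in ≈ 552 J

T_H = 133 °F → (133 − 32) × 5/9 = 56.11 °C = 329.26 K.
T_C = 23 °C → 23 + 273.15 = 296.15 K.
Reversible heating COP: COP_HP = T_H/(T_H − T_C) = 329.26/33.11 = 9.9441.
W = Q_H/COP_HP = 5490/9.9441 = 552 J.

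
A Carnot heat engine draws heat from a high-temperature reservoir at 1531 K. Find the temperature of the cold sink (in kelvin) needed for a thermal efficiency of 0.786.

T_C ≈ 328 K

From η = 1 − T_C/T_H, T_C = T_H·(1 − η) = 1531.00 × (1 − 0.786) = 328 K.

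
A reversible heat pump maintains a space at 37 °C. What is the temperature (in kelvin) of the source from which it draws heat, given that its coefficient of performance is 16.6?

T_H = 37 °C → 37 + 273.15 = 310.15 K.
COP_HP = T_H/(T_H − T_C) ⇒ T_C = T_H·(COP_HP − 1)/COP_HP = 310.15 × (16.6 − 1)/16.6 = 291 K.

T_C ≈ 291 K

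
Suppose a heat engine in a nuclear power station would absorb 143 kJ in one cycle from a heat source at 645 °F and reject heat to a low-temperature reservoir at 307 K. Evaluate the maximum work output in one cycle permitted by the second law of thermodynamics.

W_max ≈ 71.5 kJ

T_H = 645 °F → (645 − 32) × 5/9 = 340.56 °C = 613.71 K.
The upper bound on efficiency is η_max = 1 − T_C/T_H = 1 − 307.00/613.71 = 0.4998.
W_max = η_max · Q_H = 0.4998 × 143 = 71.5 kJ.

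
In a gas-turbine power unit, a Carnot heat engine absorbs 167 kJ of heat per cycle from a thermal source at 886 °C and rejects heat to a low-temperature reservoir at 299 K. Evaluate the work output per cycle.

W ≈ 124 kJ

T_H = 886 °C → 886 + 273.15 = 1159.15 K.
The Carnot efficiency is η = 1 − T_C/T_H = 1 − 299.00/1159.15 = 0.7421.
W = η·Q_H = 0.7421 × 167 = 124 kJ.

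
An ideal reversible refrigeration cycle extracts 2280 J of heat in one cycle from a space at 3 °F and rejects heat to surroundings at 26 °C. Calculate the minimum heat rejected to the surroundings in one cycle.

Q_H ≈ 2654 J

T_H = 26 °C → 26 + 273.15 = 299.15 K.
T_C = 3 °F → (3 − 32) × 5/9 = -16.11 °C = 257.04 K.
For a reversible cycle Q_H/Q_C = T_H/T_C, so Q_H = Q_C·T_H/T_C = 2280 × 299.15/257.04 = 2654 J.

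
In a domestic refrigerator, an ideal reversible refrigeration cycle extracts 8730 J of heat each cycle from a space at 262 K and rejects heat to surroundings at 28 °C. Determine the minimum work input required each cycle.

W_in ≈ 1305 J

T_H = 28 °C → 28 + 273.15 = 301.15 K.
The reversible coefficient of performance is COP_R = T_C/(T_H − T_C) = 262.00/39.15 = 6.6922.
W = Q_C/COP_R = 8730/6.6922 = 1305 J.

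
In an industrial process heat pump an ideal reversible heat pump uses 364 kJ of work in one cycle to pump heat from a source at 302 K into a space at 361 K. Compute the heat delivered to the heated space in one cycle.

For a reversible heat pump, COP_HP = T_H/(T_H − T_C) = 361.00/59.00 = 6.1186.
Q_H = COP_HP · W = 6.1186 × 364 = 2227 kJ.

Q_H ≈ 2227 kJ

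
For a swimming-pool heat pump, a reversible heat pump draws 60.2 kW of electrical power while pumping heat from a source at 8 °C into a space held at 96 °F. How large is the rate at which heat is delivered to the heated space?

Q̇_H ≈ 674 kW

T_H = 96 °F → (96 − 32) × 5/9 = 35.56 °C = 308.71 K.
T_C = 8 °C → 8 + 273.15 = 281.15 K.
For a reversible heat pump, COP_HP = T_H/(T_H − T_C) = 308.71/27.56 = 11.2030.
Q_H = COP_HP · W = 11.2030 × 60.2 = 674 kW.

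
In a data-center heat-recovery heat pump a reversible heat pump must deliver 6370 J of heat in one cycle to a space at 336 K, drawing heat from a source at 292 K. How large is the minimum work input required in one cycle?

The Carnot heat-pump COP is COP_HP = T_H/(T_H − T_C) = 336.00/44.00 = 7.6364.
W = Q_H/COP_HP = 6370/7.6364 = 834 J.

W_in ≈ 834 J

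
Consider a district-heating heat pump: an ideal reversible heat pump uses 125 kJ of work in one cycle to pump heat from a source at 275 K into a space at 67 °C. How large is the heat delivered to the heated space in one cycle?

Q_H ≈ 653 kJ

T_H = 67 °C → 67 + 273.15 = 340.15 K.
Reversible heating COP: COP_HP = T_H/(T_H − T_C) = 340.15/65.15 = 5.2210.
Q_H = COP_HP · W = 5.2210 × 125 = 653 kJ.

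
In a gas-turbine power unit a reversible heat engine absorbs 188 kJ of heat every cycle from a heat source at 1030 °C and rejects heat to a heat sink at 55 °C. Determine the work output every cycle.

W ≈ 141 kJ

T_H = 1030 °C → 1030 + 273.15 = 1303.15 K.
T_C = 55 °C → 55 + 273.15 = 328.15 K.
η_rev = 1 − T_C/T_H = 1 − 328.15/1303.15 = 0.7482.
W = η·Q_H = 0.7482 × 188 = 141 kJ.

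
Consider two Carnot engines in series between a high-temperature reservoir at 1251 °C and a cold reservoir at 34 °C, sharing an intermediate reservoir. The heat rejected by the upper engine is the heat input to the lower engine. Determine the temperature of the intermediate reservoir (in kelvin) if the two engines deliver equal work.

T_m ≈ 916 K

T_H = 1251 °C → 1251 + 273.15 = 1524.15 K.
T_C = 34 °C → 34 + 273.15 = 307.15 K.
For reversible stages Q_m = Q_H·(T_m/T_H). Setting W₁ = Q_H(1 − T_m/T_H) equal to W₂ = Q_m(1 − T_C/T_m) = Q_H·(T_m − T_C)/T_H gives T_H − T_m = T_m − T_C, so T_m = (T_H + T_C)/2 = (1524.15 + 307.15)/2 = 916 K.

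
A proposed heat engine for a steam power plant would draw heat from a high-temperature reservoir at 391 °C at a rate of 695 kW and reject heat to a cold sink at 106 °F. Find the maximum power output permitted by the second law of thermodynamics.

Ẇ_max ≈ 366 kW

T_H = 391 °C → 391 + 273.15 = 664.15 K.
T_C = 106 °F → (106 − 32) × 5/9 = 41.11 °C = 314.26 K.
The upper bound on efficiency is η_max = 1 − T_C/T_H = 1 − 314.26/664.15 = 0.5268.
W_max = η_max · Q_H = 0.5268 × 695 = 366 kW.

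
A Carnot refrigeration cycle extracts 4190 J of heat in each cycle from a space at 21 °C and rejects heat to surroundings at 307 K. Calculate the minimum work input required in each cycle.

T_C = 21 °C → 21 + 273.15 = 294.15 K.
For a reversible refrigerator, COP_R = T_C/(T_H − T_C) = 294.15/12.85 = 22.8911.
W = Q_C/COP_R = 4190/22.8911 = 183 J.

W_in ≈ 183 J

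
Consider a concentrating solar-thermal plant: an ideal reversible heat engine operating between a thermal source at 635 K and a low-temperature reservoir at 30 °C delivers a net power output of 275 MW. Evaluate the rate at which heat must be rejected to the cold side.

Q̇_C ≈ 251 MW

T_C = 30 °C → 30 + 273.15 = 303.15 K.
Carnot efficiency: η = 1 − T_C/T_H = 1 − 303.15/635.00 = 0.5226.
Since Q_C/Q_H = T_C/T_H and Q_H = W/η, Q_C = W·T_C/(T_H − T_C) = 275 × 303.15/331.85 = 251 MW.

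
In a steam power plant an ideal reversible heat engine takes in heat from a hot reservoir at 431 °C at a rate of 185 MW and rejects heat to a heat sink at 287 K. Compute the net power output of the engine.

T_H = 431 °C → 431 + 273.15 = 704.15 K.
η_rev = 1 − T_C/T_H = 1 − 287.00/704.15 = 0.5924.
W = η·Q_H = 0.5924 × 185 = 110 MW.

Ẇ ≈ 110 MW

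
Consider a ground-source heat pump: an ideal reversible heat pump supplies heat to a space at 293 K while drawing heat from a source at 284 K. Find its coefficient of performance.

Reversible heating COP: COP_HP = T_H/(T_H − T_C) = 293.00/(293.00 − 284.00) = 32.6.

COP_HP ≈ 32.6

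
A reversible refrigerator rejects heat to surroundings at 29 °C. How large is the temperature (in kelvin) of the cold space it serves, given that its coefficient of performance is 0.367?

T_H = 29 °C → 29 + 273.15 = 302.15 K.
COP_R = T_C/(T_H − T_C) ⇒ T_C = T_H·COP_R/(1 + COP_R) = 302.15 × 0.367/(1 + 0.367) = 81.12 K.

T_C ≈ 81.12 K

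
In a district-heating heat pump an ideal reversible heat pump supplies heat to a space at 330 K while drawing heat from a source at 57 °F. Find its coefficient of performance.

T_C = 57 °F → (57 − 32) × 5/9 = 13.89 °C = 287.04 K.
COP_HP = T_H/(T_H − T_C) = 330.00/(330.00 − 287.04) = 7.68.

COP_HP ≈ 7.68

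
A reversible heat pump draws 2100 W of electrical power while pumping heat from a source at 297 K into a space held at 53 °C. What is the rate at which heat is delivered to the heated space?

T_H = 53 °C → 53 + 273.15 = 326.15 K.
Reversible heating COP: COP_HP = T_H/(T_H − T_C) = 326.15/29.15 = 11.1887.
Q_H = COP_HP · W = 11.1887 × 2100 = 23500 W.

Q̇_H ≈ 23500 W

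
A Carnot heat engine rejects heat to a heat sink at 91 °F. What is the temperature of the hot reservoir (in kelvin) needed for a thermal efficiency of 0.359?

T_H ≈ 477 K

T_C = 91 °F → (91 − 32) × 5/9 = 32.78 °C = 305.93 K.
From η = 1 − T_C/T_H, solving for T_H gives T_H = T_C/(1 − η) = 305.93/(1 − 0.359) = 477 K.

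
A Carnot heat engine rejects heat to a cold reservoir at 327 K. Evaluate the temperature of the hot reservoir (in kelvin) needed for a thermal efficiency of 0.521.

From η = 1 − T_C/T_H, solving for T_H gives T_H = T_C/(1 − η) = 327.00/(1 − 0.521) = 682.7 K.

T_H ≈ 682.7 K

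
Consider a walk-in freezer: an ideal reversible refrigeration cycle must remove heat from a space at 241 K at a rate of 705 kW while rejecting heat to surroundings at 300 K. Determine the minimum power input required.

Ẇ_in ≈ 173 kW

The reversible coefficient of performance is COP_R = T_C/(T_H − T_C) = 241.00/59.00 = 4.0847.
W = Q_C/COP_R = 705/4.0847 = 173 kW.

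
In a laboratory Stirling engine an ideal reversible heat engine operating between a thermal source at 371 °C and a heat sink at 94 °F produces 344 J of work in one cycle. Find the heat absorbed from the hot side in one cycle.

Q_H ≈ 658 J

T_H = 371 °C → 371 + 273.15 = 644.15 K.
T_C = 94 °F → (94 − 32) × 5/9 = 34.44 °C = 307.59 K.
For a reversible engine, η = 1 − T_C/T_H = 1 − 307.59/644.15 = 0.5225.
Q_H = W/η = 344/0.5225 = 658 J.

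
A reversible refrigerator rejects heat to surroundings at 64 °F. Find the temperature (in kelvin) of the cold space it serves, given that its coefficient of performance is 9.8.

T_C ≈ 264 K

T_H = 64 °F → (64 − 32) × 5/9 = 17.78 °C = 290.93 K.
COP_R = T_C/(T_H − T_C) ⇒ T_C = T_H·COP_R/(1 + COP_R) = 290.93 × 9.8/(1 + 9.8) = 264 K.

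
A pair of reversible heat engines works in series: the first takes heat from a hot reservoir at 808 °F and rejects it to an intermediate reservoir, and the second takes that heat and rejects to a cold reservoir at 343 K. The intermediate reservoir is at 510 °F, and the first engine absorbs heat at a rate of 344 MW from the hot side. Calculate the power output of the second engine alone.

T_H = 808 °F → (808 − 32) × 5/9 = 431.11 °C = 704.26 K.
T_m = 510 °F → (510 − 32) × 5/9 = 265.56 °C = 538.71 K.
Heat entering the second stage: Q_m = Q_H·(T_m/T_H) = 344 × 538.71/704.26 = 263 MW.
Second-stage efficiency η₂ = 1 − T_C/T_m = 1 − 343.00/538.71 = 0.3633, so W₂ = η₂·Q_m = 95.6 MW.

Ẇ₂ ≈ 95.6 MW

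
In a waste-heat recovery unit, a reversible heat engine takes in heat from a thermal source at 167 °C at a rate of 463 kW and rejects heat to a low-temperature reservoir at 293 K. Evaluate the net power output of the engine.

Ẇ ≈ 155 kW

T_H = 167 °C → 167 + 273.15 = 440.15 K.
For a reversible engine, η = 1 − T_C/T_H = 1 − 293.00/440.15 = 0.3343.
W = η·Q_H = 0.3343 × 463 = 155 kW.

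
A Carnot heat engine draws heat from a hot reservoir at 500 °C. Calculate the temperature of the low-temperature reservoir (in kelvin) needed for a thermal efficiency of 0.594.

T_H = 500 °C → 500 + 273.15 = 773.15 K.
From η = 1 − T_C/T_H, T_C = T_H·(1 − η) = 773.15 × (1 − 0.594) = 314 K.

T_C ≈ 314 K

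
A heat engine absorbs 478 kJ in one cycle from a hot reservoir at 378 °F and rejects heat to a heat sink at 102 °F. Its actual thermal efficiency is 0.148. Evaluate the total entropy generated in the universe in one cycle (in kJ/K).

ΔS_univ ≈ 0.2780 kJ/K

T_H = 378 °F → (378 − 32) × 5/9 = 192.22 °C = 465.37 K.
T_C = 102 °F → (102 − 32) × 5/9 = 38.89 °C = 312.04 K.
W = η·Q_H = 0.148 × 478 = 70.74 kJ, so Q_C = Q_H − W = 407.3 kJ.
The hot reservoir loses entropy Q_H/T_H = 478/465.37 = 1.027 kJ/K; the cold reservoir gains Q_C/T_C = 407.3/312.04 = 1.305 kJ/K.
ΔS_univ = −Q_H/T_H + Q_C/T_C = 0.2780 kJ/K (> 0, since η = 0.148 < η_Carnot = 0.329).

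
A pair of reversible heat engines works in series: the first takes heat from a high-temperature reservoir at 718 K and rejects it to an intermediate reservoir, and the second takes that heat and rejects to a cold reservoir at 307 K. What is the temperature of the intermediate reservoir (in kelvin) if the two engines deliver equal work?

For reversible stages Q_m = Q_H·(T_m/T_H). Setting W₁ = Q_H(1 − T_m/T_H) equal to W₂ = Q_m(1 − T_C/T_m) = Q_H·(T_m − T_C)/T_H gives T_H − T_m = T_m − T_C, so T_m = (T_H + T_C)/2 = (718.00 + 307.00)/2 = 512 K.

T_m ≈ 512 K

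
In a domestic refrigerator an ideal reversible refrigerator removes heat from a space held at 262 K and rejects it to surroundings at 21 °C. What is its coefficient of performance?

T_H = 21 °C → 21 + 273.15 = 294.15 K.
COP_R = T_C/(T_H − T_C) = 262.00/(294.15 − 262.00) = 8.15.

COP_R ≈ 8.15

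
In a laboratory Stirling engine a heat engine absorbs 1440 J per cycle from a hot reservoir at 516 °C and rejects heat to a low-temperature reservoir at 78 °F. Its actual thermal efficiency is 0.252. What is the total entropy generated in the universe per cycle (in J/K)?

ΔS_univ ≈ 1.781 J/K

T_H = 516 °C → 516 + 273.15 = 789.15 K.
T_C = 78 °F → (78 − 32) × 5/9 = 25.56 °C = 298.71 K.
W = η·Q_H = 0.252 × 1440 = 362.9 J, so Q_C = Q_H − W = 1077 J.
The hot reservoir loses entropy Q_H/T_H = 1440/789.15 = 1.825 J/K; the cold reservoir gains Q_C/T_C = 1077/298.71 = 3.606 J/K.
ΔS_univ = −Q_H/T_H + Q_C/T_C = 1.781 J/K (> 0, since η = 0.252 < η_Carnot = 0.621).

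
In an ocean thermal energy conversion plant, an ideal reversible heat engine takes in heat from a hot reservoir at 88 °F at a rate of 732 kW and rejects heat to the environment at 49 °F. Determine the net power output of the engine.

T_H = 88 °F → (88 − 32) × 5/9 = 31.11 °C = 304.26 K.
T_C = 49 °F → (49 − 32) × 5/9 = 9.44 °C = 282.59 K.
η_rev = 1 − T_C/T_H = 1 − 282.59/304.26 = 0.0712.
W = η·Q_H = 0.0712 × 732 = 52.1 kW.

Ẇ ≈ 52.1 kW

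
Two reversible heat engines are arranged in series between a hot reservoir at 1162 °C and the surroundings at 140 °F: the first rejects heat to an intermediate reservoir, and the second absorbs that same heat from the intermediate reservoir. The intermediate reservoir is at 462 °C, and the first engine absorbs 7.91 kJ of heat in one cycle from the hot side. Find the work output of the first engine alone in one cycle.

T_H = 1162 °C → 1162 + 273.15 = 1435.15 K.
T_C = 140 °F → (140 − 32) × 5/9 = 60.00 °C = 333.15 K.
T_m = 462 °C → 462 + 273.15 = 735.15 K.
First-stage efficiency η₁ = 1 − T_m/T_H = 1 − 735.15/1435.15 = 0.4878.
W₁ = η₁·Q_H = 0.4878 × 7.91 = 3.858 kJ.

W₁ ≈ 3.858 kJ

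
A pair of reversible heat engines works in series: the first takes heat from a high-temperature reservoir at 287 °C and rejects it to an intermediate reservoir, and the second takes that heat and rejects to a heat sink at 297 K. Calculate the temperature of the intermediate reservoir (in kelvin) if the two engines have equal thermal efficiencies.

T_H = 287 °C → 287 + 273.15 = 560.15 K.
Equal efficiencies require 1 − T_m/T_H = 1 − T_C/T_m, i.e. T_m/T_H = T_C/T_m, so T_m = √(T_H·T_C) = √(560.15 × 297.00) = 407.9 K.

T_m ≈ 407.9 K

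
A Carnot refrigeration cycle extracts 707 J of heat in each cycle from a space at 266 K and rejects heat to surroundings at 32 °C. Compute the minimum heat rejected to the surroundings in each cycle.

T_H = 32 °C → 32 + 273.15 = 305.15 K.
For a reversible cycle Q_H/Q_C = T_H/T_C, so Q_H = Q_C·T_H/T_C = 707 × 305.15/266.00 = 811.1 J.

Q_H ≈ 811.1 J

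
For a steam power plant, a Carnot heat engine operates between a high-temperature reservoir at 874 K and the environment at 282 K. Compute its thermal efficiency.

Since the cycle is reversible, η = 1 − T_C/T_H = 1 − 282.00/874.00 = 0.6773.

η ≈ 0.6773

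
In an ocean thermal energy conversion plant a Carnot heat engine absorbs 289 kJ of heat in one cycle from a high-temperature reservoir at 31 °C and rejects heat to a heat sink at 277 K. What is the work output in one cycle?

T_H = 31 °C → 31 + 273.15 = 304.15 K.
η_rev = 1 − T_C/T_H = 1 − 277.00/304.15 = 0.0893.
W = η·Q_H = 0.0893 × 289 = 25.80 kJ.

W ≈ 25.80 kJ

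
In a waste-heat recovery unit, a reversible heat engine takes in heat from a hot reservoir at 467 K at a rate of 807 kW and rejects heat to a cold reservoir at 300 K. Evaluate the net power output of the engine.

Ẇ ≈ 289 kW

The Carnot efficiency is η = 1 − T_C/T_H = 1 − 300.00/467.00 = 0.3576.
W = η·Q_H = 0.3576 × 807 = 289 kW.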